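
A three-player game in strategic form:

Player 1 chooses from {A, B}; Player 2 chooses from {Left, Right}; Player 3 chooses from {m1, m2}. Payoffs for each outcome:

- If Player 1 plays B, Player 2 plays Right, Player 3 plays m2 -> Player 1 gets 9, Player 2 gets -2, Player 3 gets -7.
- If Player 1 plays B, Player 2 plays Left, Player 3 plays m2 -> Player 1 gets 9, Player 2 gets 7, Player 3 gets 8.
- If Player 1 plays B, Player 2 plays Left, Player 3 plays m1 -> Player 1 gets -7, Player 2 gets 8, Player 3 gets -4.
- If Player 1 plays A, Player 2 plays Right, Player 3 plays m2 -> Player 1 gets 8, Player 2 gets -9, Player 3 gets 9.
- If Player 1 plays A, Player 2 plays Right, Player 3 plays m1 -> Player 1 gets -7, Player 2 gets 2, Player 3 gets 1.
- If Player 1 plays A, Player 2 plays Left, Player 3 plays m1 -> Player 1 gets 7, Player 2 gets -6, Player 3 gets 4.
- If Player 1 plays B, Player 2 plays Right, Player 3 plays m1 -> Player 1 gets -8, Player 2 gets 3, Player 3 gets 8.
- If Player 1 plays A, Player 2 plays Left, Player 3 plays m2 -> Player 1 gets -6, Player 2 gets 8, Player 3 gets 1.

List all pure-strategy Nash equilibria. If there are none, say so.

The unique pure-strategy Nash equilibrium is (B, Left, m2).

Player 1 against (Left, m1): payoffs 7, -7 → best response A.
Player 1 against (Left, m2): payoffs -6, 9 → best response B.
Player 1 against (Right, m1): payoffs -7, -8 → best response A.
Player 1 against (Right, m2): payoffs 8, 9 → best response B.
Player 2 against (A, m1): payoffs -6, 2 → best response Right.
Player 2 against (A, m2): payoffs 8, -9 → best response Left.
Player 2 against (B, m1): payoffs 8, 3 → best response Left.
Player 2 against (B, m2): payoffs 7, -2 → best response Left.
Player 3 against (A, Left): payoffs 4, 1 → best response m1.
Player 3 against (A, Right): payoffs 1, 9 → best response m2.
Player 3 against (B, Left): payoffs -4, 8 → best response m2.
Player 3 against (B, Right): payoffs 8, -7 → best response m1.
Mutual best responses: (B, Left, m2).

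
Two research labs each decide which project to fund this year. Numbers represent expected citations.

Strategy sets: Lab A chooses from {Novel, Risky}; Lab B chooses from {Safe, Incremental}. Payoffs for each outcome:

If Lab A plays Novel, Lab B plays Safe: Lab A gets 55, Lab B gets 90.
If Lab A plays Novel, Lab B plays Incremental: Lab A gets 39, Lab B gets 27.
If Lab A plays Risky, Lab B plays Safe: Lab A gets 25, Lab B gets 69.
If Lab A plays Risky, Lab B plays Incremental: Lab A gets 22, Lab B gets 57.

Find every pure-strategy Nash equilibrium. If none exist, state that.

The unique pure-strategy Nash equilibrium is (Novel, Safe).

For each strategy profile, look for a profitable unilateral deviation.
(Novel, Safe): Lab A gets 55, best alternative 25; Lab B gets 90, best alternative 27. No profitable deviation — NE.
(Novel, Incremental): Lab B can switch to Safe (27 → 90). Not NE.
(Risky, Safe): Lab A can switch to Novel (25 → 55). Not NE.
(Risky, Incremental): Lab A can switch to Novel (22 → 39). Not NE.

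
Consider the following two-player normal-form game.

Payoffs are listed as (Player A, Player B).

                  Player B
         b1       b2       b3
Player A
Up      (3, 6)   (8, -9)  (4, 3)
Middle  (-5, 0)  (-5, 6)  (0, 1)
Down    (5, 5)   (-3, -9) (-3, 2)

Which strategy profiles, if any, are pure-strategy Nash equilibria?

Player A against b1: payoffs 3, -5, 5 → best response Down.
Player A against b2: payoffs 8, -5, -3 → best response Up.
Player A against b3: payoffs 4, 0, -3 → best response Up.
Player B against Up: payoffs 6, -9, 3 → best response b1.
Player B against Middle: payoffs 0, 6, 1 → best response b2.
Player B against Down: payoffs 5, -9, 2 → best response b1.
Mutual best responses: (Down, b1).

The unique pure-strategy Nash equilibrium is (Down, b1).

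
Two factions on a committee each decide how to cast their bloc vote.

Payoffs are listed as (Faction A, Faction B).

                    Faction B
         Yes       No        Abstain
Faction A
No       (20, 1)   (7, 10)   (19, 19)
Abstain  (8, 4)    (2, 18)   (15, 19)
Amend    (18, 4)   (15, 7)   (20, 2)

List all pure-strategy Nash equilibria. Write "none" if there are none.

The unique pure-strategy Nash equilibrium is (Amend, No).

(No, Yes): Faction B can switch to No (1 → 10). Not NE.
(No, No): Faction A can switch to Amend (7 → 15). Not NE.
(No, Abstain): Faction A can switch to Amend (19 → 20). Not NE.
(Abstain, Yes): Faction A can switch to No (8 → 20). Not NE.
(Abstain, No): Faction A can switch to No (2 → 7). Not NE.
(Abstain, Abstain): Faction A can switch to No (15 → 19). Not NE.
(Amend, Yes): Faction A can switch to No (18 → 20). Not NE.
(Amend, No): Faction A gets 15, best alternative 7; Faction B gets 7, best alternative 4. No profitable deviation — NE.
(Amend, Abstain): Faction B can switch to Yes (2 → 4). Not NE.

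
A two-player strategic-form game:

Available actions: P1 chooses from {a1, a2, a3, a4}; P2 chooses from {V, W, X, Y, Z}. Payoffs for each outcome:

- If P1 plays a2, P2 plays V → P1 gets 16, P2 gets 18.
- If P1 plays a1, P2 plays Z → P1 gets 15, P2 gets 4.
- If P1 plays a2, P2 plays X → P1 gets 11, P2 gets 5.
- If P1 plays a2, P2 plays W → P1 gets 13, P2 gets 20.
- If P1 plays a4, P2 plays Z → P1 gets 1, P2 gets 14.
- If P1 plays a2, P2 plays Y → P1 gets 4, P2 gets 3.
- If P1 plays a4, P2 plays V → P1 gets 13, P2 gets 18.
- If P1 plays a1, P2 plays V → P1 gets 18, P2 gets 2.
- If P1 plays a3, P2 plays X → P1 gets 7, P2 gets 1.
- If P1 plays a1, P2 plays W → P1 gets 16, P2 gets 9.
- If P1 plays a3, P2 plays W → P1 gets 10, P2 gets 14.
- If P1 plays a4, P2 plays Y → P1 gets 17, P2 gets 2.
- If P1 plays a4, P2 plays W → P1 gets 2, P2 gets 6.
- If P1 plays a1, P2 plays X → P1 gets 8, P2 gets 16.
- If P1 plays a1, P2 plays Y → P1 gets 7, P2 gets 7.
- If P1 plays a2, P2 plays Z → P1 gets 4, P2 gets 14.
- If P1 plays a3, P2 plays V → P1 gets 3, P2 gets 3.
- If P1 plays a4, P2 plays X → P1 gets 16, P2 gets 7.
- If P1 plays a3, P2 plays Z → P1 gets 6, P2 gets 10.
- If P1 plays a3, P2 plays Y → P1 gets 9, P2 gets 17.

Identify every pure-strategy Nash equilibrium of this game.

(a1, V): P2 can switch to W (2 → 9). Not NE.
(a1, W): P2 can switch to X (9 → 16). Not NE.
(a1, X): P1 can switch to a2 (8 → 11). Not NE.
(a1, Y): P1 can switch to a3 (7 → 9). Not NE.
(a1, Z): P2 can switch to W (4 → 9). Not NE.
(a2, V): P1 can switch to a1 (16 → 18). Not NE.
(The remaining 14 profiles each have a profitable deviation by the same check.)

This game has no pure Nash equilibrium.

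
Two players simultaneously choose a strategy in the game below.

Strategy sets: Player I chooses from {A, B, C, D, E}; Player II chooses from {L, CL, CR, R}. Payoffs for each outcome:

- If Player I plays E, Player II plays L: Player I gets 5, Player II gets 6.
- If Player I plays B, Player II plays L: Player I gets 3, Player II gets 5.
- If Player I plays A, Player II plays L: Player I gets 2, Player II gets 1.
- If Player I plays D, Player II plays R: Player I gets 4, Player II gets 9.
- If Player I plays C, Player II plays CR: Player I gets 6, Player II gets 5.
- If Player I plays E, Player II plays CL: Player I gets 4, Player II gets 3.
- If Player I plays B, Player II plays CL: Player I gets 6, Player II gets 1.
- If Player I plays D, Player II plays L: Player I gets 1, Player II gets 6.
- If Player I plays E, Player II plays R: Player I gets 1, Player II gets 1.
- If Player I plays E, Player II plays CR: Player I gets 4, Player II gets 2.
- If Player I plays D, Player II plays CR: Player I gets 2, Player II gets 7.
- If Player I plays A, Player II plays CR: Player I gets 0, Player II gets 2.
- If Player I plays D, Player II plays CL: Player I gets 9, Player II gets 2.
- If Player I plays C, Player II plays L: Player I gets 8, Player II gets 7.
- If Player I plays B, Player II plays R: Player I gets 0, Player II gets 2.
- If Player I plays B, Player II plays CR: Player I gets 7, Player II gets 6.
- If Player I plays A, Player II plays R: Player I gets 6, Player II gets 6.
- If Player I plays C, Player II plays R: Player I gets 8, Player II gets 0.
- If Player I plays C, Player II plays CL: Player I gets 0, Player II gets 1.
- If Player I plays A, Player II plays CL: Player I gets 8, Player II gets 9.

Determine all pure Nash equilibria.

(A, L): Player I can switch to B (2 → 3). Not NE.
(A, CL): Player I can switch to D (8 → 9). Not NE.
(A, CR): Player I can switch to B (0 → 7). Not NE.
(A, R): Player I can switch to C (6 → 8). Not NE.
(B, L): Player I can switch to C (3 → 8). Not NE.
(B, CL): Player I can switch to A (6 → 8). Not NE.
(B, CR): Player I gets 7, best alternative 6; Player II gets 6, best alternative 5. No profitable deviation — NE.
(B, R): Player I can switch to A (0 → 6). Not NE.
(C, L): Player I gets 8, best alternative 5; Player II gets 7, best alternative 5. No profitable deviation — NE.
(C, CL): Player I can switch to A (0 → 8). Not NE.
(The remaining 10 profiles each have a profitable deviation by the same check.)

Pure-strategy Nash equilibria: (B, CR); (C, L)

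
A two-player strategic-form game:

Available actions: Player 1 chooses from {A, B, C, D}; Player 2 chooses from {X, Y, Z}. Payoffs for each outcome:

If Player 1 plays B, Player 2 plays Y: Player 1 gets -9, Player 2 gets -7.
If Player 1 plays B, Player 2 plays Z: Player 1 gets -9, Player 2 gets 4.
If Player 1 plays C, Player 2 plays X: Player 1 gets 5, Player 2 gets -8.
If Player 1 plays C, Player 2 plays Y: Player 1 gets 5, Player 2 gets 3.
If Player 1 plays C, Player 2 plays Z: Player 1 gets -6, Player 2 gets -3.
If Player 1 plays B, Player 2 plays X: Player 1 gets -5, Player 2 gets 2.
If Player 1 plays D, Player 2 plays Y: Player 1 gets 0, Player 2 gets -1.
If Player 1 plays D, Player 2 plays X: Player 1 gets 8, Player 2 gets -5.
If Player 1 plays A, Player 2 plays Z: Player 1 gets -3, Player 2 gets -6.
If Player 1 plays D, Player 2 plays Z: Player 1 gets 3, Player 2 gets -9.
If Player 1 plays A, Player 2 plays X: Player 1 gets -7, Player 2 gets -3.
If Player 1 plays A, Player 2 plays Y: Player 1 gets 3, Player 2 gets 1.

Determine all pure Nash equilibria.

Pure NE: (C, Y)

Player 1 against X: payoffs -7, -5, 5, 8 → best response D.
Player 1 against Y: payoffs 3, -9, 5, 0 → best response C.
Player 1 against Z: payoffs -3, -9, -6, 3 → best response D.
Player 2 against A: payoffs -3, 1, -6 → best response Y.
Player 2 against B: payoffs 2, -7, 4 → best response Z.
Player 2 against C: payoffs -8, 3, -3 → best response Y.
Player 2 against D: payoffs -5, -1, -9 → best response Y.
Mutual best responses: (C, Y).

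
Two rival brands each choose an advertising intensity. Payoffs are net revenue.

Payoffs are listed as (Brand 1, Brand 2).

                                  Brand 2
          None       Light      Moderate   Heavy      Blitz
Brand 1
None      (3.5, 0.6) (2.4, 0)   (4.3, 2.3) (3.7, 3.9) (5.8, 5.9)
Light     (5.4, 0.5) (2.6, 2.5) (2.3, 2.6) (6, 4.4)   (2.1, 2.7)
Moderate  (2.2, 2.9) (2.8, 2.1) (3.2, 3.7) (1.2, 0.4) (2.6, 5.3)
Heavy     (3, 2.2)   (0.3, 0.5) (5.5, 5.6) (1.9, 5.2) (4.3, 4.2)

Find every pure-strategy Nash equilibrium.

Check each profile: it is a Nash equilibrium iff no player can strictly gain by switching unilaterally.
(None, None): Brand 1 can switch to Light (3.5 → 5.4). Not NE.
(None, Light): Brand 1 can switch to Light (2.4 → 2.6). Not NE.
(None, Moderate): Brand 1 can switch to Heavy (4.3 → 5.5). Not NE.
(None, Heavy): Brand 1 can switch to Light (3.7 → 6). Not NE.
(None, Blitz): Brand 1 gets 5.8, best alternative 4.3; Brand 2 gets 5.9, best alternative 3.9. No profitable deviation — NE.
(Light, None): Brand 2 can switch to Light (0.5 → 2.5). Not NE.
(Light, Light): Brand 1 can switch to Moderate (2.6 → 2.8). Not NE.
(Light, Heavy): Brand 1 gets 6, best alternative 3.7; Brand 2 gets 4.4, best alternative 2.7. No profitable deviation — NE.
(Heavy, Moderate): Brand 1 gets 5.5, best alternative 4.3; Brand 2 gets 5.6, best alternative 5.2. No profitable deviation — NE.
(The remaining 11 profiles each have a profitable deviation by the same check.)

(None, Blitz), (Light, Heavy), (Heavy, Moderate)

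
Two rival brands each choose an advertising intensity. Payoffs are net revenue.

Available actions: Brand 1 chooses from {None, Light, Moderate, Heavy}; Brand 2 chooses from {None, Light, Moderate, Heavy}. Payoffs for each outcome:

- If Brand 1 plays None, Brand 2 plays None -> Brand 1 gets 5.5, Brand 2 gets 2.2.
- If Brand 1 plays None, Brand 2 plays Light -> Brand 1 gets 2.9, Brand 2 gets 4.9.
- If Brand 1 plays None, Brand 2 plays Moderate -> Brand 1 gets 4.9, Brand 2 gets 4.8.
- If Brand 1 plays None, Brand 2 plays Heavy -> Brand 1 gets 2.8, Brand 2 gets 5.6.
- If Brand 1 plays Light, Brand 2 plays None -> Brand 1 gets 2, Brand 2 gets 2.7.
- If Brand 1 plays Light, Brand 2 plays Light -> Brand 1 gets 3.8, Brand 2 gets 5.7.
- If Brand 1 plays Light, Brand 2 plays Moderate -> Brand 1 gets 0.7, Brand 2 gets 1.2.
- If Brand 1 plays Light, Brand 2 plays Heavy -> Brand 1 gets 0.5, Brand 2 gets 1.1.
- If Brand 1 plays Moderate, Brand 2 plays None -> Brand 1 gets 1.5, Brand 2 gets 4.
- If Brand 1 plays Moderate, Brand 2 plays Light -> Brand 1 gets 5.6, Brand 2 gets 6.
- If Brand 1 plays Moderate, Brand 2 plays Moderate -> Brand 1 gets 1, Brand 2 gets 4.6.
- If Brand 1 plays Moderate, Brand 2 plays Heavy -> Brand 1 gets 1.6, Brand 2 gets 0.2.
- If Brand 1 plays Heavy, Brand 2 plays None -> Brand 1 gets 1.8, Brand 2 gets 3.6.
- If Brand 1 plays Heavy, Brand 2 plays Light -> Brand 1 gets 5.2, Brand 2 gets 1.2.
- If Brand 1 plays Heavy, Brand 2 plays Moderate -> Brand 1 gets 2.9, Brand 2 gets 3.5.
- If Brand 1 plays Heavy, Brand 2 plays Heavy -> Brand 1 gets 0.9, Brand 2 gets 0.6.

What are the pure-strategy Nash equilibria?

Brand 1 against None: payoffs 5.5, 2, 1.5, 1.8 → best response None.
Brand 1 against Light: payoffs 2.9, 3.8, 5.6, 5.2 → best response Moderate.
Brand 1 against Moderate: payoffs 4.9, 0.7, 1, 2.9 → best response None.
Brand 1 against Heavy: payoffs 2.8, 0.5, 1.6, 0.9 → best response None.
Brand 2 against None: payoffs 2.2, 4.9, 4.8, 5.6 → best response Heavy.
Brand 2 against Light: payoffs 2.7, 5.7, 1.2, 1.1 → best response Light.
Brand 2 against Moderate: payoffs 4, 6, 4.6, 0.2 → best response Light.
Brand 2 against Heavy: payoffs 3.6, 1.2, 3.5, 0.6 → best response None.
Mutual best responses: (None, Heavy); (Moderate, Light).

The pure Nash equilibria are (None, Heavy), (Moderate, Light).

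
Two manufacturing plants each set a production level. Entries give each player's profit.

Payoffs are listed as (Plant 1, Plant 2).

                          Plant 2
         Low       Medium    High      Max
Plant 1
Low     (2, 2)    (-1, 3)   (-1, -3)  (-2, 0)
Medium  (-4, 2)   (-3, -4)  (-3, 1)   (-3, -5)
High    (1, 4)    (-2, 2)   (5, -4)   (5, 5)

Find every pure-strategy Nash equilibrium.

For each strategy profile, look for a profitable unilateral deviation.
(Low, Low): Plant 2 can switch to Medium (2 → 3). Not NE.
(Low, Medium): Plant 1 gets -1, best alternative -2; Plant 2 gets 3, best alternative 2. No profitable deviation — NE.
(Low, High): Plant 1 can switch to High (-1 → 5). Not NE.
(Low, Max): Plant 1 can switch to High (-2 → 5). Not NE.
(Medium, Low): Plant 1 can switch to Low (-4 → 2). Not NE.
(Medium, Medium): Plant 1 can switch to Low (-3 → -1). Not NE.
(Medium, High): Plant 1 can switch to Low (-3 → -1). Not NE.
(High, Max): Plant 1 gets 5, best alternative -2; Plant 2 gets 5, best alternative 4. No profitable deviation — NE.
(The remaining 4 profiles each have a profitable deviation by the same check.)

(Low, Medium); (High, Max)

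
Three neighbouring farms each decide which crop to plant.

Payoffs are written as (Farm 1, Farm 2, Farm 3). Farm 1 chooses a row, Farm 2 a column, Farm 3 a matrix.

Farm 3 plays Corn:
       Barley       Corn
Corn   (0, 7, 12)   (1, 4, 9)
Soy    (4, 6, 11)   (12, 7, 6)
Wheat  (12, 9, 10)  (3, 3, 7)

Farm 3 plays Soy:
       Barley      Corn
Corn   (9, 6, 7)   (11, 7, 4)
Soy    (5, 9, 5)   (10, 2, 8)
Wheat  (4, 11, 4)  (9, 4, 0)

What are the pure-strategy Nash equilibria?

Check each profile: it is a Nash equilibrium iff no player can strictly gain by switching unilaterally.
(Corn, Barley, Corn): Farm 1 can switch to Soy (0 → 4). Not NE.
(Corn, Barley, Soy): Farm 2 can switch to Corn (6 → 7). Not NE.
(Corn, Corn, Corn): Farm 1 can switch to Soy (1 → 12). Not NE.
(Corn, Corn, Soy): Farm 3 can switch to Corn (4 → 9). Not NE.
(Soy, Barley, Corn): Farm 1 can switch to Wheat (4 → 12). Not NE.
(Soy, Barley, Soy): Farm 1 can switch to Corn (5 → 9). Not NE.
(Soy, Corn, Corn): Farm 3 can switch to Soy (6 → 8). Not NE.
(Soy, Corn, Soy): Farm 1 can switch to Corn (10 → 11). Not NE.
(Wheat, Barley, Corn): Farm 1 gets 12, best alternative 4; Farm 2 gets 9, best alternative 3; Farm 3 gets 10, best alternative 4. No profitable deviation — NE.
(The remaining 3 profiles each have a profitable deviation by the same check.)

Pure NE: (Wheat, Barley, Corn)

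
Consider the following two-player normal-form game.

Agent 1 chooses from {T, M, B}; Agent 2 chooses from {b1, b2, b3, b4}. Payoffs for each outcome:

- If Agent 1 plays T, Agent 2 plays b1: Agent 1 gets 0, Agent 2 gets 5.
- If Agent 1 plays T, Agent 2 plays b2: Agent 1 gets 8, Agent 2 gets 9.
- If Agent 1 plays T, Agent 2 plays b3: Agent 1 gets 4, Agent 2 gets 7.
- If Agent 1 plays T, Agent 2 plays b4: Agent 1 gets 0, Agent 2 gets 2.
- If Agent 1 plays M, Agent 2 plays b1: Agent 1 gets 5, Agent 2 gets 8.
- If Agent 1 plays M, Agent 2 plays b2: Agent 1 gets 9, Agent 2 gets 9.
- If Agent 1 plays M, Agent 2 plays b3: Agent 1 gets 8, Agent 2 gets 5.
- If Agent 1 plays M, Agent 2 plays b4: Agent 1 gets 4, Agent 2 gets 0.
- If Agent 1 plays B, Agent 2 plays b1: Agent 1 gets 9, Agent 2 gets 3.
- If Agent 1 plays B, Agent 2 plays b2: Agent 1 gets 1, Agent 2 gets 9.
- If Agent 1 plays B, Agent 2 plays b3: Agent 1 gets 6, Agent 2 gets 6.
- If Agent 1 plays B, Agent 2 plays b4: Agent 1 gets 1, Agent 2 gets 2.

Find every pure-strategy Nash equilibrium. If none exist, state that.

(T, b1): Agent 1 can switch to M (0 → 5). Not NE.
(T, b2): Agent 1 can switch to M (8 → 9). Not NE.
(T, b3): Agent 1 can switch to M (4 → 8). Not NE.
(T, b4): Agent 1 can switch to M (0 → 4). Not NE.
(M, b1): Agent 1 can switch to B (5 → 9). Not NE.
(M, b2): Agent 1 gets 9, best alternative 8; Agent 2 gets 9, best alternative 8. No profitable deviation — NE.
(M, b3): Agent 2 can switch to b1 (5 → 8). Not NE.
(The remaining 5 profiles each have a profitable deviation by the same check.)

Pure NE: (M, b2)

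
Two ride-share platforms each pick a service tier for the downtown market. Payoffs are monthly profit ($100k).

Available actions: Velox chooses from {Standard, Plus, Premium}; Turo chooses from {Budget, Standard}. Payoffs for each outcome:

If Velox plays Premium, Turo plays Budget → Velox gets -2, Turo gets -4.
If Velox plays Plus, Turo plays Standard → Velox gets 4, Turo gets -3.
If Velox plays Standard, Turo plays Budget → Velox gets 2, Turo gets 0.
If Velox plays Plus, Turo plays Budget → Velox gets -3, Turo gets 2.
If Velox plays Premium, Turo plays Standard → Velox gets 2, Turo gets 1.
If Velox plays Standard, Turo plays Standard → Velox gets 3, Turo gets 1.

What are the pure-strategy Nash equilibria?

There is no pure-strategy Nash equilibrium.

For each player, find the best response to each opponent profile; mutual best responses are the pure NE.
Velox against Budget: payoffs 2, -3, -2 → best response Standard.
Velox against Standard: payoffs 3, 4, 2 → best response Plus.
Turo against Standard: payoffs 0, 1 → best response Standard.
Turo against Plus: payoffs 2, -3 → best response Budget.
Turo against Premium: payoffs -4, 1 → best response Standard.
No profile is a mutual best response for all players.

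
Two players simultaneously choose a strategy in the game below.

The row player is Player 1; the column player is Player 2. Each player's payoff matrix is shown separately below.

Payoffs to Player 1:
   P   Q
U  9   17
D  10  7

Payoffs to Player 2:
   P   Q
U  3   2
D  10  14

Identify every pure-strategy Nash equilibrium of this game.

none

Player 1 against P: payoffs 9, 10 → best response D.
Player 1 against Q: payoffs 17, 7 → best response U.
Player 2 against U: payoffs 3, 2 → best response P.
Player 2 against D: payoffs 10, 14 → best response Q.
No profile is a mutual best response for all players.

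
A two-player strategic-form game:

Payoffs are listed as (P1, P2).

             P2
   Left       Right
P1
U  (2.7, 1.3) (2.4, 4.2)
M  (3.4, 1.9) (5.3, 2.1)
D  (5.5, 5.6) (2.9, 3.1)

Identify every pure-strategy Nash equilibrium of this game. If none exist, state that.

Pure-strategy Nash equilibria: (M, Right) and (D, Left)

P1 against Left: payoffs 2.7, 3.4, 5.5 → best response D.
P1 against Right: payoffs 2.4, 5.3, 2.9 → best response M.
P2 against U: payoffs 1.3, 4.2 → best response Right.
P2 against M: payoffs 1.9, 2.1 → best response Right.
P2 against D: payoffs 5.6, 3.1 → best response Left.
Mutual best responses: (M, Right); (D, Left).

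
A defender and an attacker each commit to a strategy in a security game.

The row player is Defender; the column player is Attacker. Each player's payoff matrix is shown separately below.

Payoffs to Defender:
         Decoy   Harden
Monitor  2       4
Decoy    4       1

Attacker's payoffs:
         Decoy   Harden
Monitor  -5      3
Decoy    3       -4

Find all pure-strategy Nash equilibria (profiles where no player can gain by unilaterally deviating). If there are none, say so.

Check each profile: it is a Nash equilibrium iff no player can strictly gain by switching unilaterally.
(Monitor, Decoy): Defender can switch to Decoy (2 → 4). Not NE.
(Monitor, Harden): Defender gets 4, best alternative 1; Attacker gets 3, best alternative -5. No profitable deviation — NE.
(Decoy, Decoy): Defender gets 4, best alternative 2; Attacker gets 3, best alternative -4. No profitable deviation — NE.
(Decoy, Harden): Defender can switch to Monitor (1 → 4). Not NE.

The pure Nash equilibria are (Monitor, Harden), (Decoy, Decoy).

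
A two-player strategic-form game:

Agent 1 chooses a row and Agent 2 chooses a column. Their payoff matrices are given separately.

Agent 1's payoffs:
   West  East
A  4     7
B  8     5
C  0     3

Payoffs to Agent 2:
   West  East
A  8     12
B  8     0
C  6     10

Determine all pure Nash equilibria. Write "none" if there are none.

(A, East); (B, West)

(A, West): Agent 1 can switch to B (4 → 8). Not NE.
(A, East): Agent 1 gets 7, best alternative 5; Agent 2 gets 12, best alternative 8. No profitable deviation — NE.
(B, West): Agent 1 gets 8, best alternative 4; Agent 2 gets 8, best alternative 0. No profitable deviation — NE.
(B, East): Agent 1 can switch to A (5 → 7). Not NE.
(C, West): Agent 1 can switch to A (0 → 4). Not NE.
(C, East): Agent 1 can switch to A (3 → 7). Not NE.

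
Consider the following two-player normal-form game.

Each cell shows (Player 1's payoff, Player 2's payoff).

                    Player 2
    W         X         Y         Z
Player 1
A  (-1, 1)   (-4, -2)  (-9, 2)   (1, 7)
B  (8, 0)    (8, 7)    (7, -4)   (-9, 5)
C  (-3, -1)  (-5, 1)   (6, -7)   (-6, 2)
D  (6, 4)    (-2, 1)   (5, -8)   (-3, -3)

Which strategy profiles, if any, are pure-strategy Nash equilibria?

(A, W): Player 1 can switch to B (-1 → 8). Not NE.
(A, X): Player 1 can switch to B (-4 → 8). Not NE.
(A, Y): Player 1 can switch to B (-9 → 7). Not NE.
(A, Z): Player 1 gets 1, best alternative -3; Player 2 gets 7, best alternative 2. No profitable deviation — NE.
(B, W): Player 2 can switch to X (0 → 7). Not NE.
(B, X): Player 1 gets 8, best alternative -2; Player 2 gets 7, best alternative 5. No profitable deviation — NE.
(B, Y): Player 2 can switch to W (-4 → 0). Not NE.
(B, Z): Player 1 can switch to A (-9 → 1). Not NE.
(The remaining 8 profiles each have a profitable deviation by the same check.)

The pure Nash equilibria are (A, Z) and (B, X).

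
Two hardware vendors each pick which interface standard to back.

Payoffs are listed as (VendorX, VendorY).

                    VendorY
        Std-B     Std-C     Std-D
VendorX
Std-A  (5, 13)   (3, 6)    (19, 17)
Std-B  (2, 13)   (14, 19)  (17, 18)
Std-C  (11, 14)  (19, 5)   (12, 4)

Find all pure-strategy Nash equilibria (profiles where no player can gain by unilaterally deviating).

Mark each player's best response to every combination of opponents' strategies; a profile where every player is best-responding is a pure Nash equilibrium.
VendorX against Std-B: payoffs 5, 2, 11 → best response Std-C.
VendorX against Std-C: payoffs 3, 14, 19 → best response Std-C.
VendorX against Std-D: payoffs 19, 17, 12 → best response Std-A.
VendorY against Std-A: payoffs 13, 6, 17 → best response Std-D.
VendorY against Std-B: payoffs 13, 19, 18 → best response Std-C.
VendorY against Std-C: payoffs 14, 5, 4 → best response Std-B.
Mutual best responses: (Std-A, Std-D); (Std-C, Std-B).

(Std-A, Std-D); (Std-C, Std-B)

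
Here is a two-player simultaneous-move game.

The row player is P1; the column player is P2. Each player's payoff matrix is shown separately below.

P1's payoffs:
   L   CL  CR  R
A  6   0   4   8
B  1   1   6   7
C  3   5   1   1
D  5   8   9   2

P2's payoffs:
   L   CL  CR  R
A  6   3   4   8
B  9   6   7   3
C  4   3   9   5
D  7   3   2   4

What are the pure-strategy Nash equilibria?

Pure NE: (A, R)

Check each profile: it is a Nash equilibrium iff no player can strictly gain by switching unilaterally.
(A, L): P2 can switch to R (6 → 8). Not NE.
(A, CL): P1 can switch to B (0 → 1). Not NE.
(A, CR): P1 can switch to B (4 → 6). Not NE.
(A, R): P1 gets 8, best alternative 7; P2 gets 8, best alternative 6. No profitable deviation — NE.
(B, L): P1 can switch to A (1 → 6). Not NE.
(B, CL): P1 can switch to C (1 → 5). Not NE.
(B, CR): P1 can switch to D (6 → 9). Not NE.
(The remaining 9 profiles each have a profitable deviation by the same check.)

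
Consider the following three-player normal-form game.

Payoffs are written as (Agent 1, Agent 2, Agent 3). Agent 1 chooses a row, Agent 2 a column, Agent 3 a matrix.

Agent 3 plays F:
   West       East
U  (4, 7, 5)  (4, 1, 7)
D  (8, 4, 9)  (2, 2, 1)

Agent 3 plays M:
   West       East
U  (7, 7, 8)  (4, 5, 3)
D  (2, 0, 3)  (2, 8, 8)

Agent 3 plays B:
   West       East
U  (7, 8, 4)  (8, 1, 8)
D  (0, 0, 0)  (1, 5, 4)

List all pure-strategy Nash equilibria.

The pure Nash equilibria are (U, West, M) and (D, West, F).

For each strategy profile, look for a profitable unilateral deviation.
(U, West, F): Agent 1 can switch to D (4 → 8). Not NE.
(U, West, M): Agent 1 gets 7, best alternative 2; Agent 2 gets 7, best alternative 5; Agent 3 gets 8, best alternative 5. No profitable deviation — NE.
(U, West, B): Agent 3 can switch to F (4 → 5). Not NE.
(U, East, F): Agent 2 can switch to West (1 → 7). Not NE.
(U, East, M): Agent 2 can switch to West (5 → 7). Not NE.
(U, East, B): Agent 2 can switch to West (1 → 8). Not NE.
(D, West, F): Agent 1 gets 8, best alternative 4; Agent 2 gets 4, best alternative 2; Agent 3 gets 9, best alternative 3. No profitable deviation — NE.
(D, West, M): Agent 1 can switch to U (2 → 7). Not NE.
(The remaining 4 profiles each have a profitable deviation by the same check.)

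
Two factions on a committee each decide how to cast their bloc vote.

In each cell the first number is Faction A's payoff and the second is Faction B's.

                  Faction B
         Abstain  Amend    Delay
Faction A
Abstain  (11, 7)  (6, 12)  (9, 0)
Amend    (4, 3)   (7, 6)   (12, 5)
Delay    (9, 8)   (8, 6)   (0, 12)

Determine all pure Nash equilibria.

This game has no pure Nash equilibrium.

(Abstain, Abstain): Faction B can switch to Amend (7 → 12). Not NE.
(Abstain, Amend): Faction A can switch to Amend (6 → 7). Not NE.
(Abstain, Delay): Faction A can switch to Amend (9 → 12). Not NE.
(Amend, Abstain): Faction A can switch to Abstain (4 → 11). Not NE.
(Amend, Amend): Faction A can switch to Delay (7 → 8). Not NE.
(Amend, Delay): Faction B can switch to Amend (5 → 6). Not NE.
(The remaining 3 profiles each have a profitable deviation by the same check.)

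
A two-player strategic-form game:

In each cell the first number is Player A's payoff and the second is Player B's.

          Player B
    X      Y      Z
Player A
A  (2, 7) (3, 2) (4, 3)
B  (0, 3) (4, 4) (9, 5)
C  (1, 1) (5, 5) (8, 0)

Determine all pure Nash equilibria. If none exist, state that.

Mark each player's best response to every combination of opponents' strategies; a profile where every player is best-responding is a pure Nash equilibrium.
Player A against X: payoffs 2, 0, 1 → best response A.
Player A against Y: payoffs 3, 4, 5 → best response C.
Player A against Z: payoffs 4, 9, 8 → best response B.
Player B against A: payoffs 7, 2, 3 → best response X.
Player B against B: payoffs 3, 4, 5 → best response Z.
Player B against C: payoffs 1, 5, 0 → best response Y.
Mutual best responses: (A, X); (B, Z); (C, Y).

Pure-strategy Nash equilibria: (A, X), (B, Z), (C, Y)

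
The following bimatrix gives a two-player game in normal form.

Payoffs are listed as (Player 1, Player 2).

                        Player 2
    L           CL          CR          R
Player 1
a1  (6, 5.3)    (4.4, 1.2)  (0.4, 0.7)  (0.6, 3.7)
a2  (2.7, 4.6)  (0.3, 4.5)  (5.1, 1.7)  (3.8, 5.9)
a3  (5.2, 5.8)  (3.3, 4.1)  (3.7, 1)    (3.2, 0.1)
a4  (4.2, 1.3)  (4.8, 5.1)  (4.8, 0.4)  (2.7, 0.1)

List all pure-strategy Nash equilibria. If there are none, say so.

The pure Nash equilibria are (a1, L) and (a2, R) and (a4, CL).

Check each profile: it is a Nash equilibrium iff no player can strictly gain by switching unilaterally.
(a1, L): Player 1 gets 6, best alternative 5.2; Player 2 gets 5.3, best alternative 3.7. No profitable deviation — NE.
(a1, CL): Player 1 can switch to a4 (4.4 → 4.8). Not NE.
(a1, CR): Player 1 can switch to a2 (0.4 → 5.1). Not NE.
(a1, R): Player 1 can switch to a2 (0.6 → 3.8). Not NE.
(a2, L): Player 1 can switch to a1 (2.7 → 6). Not NE.
(a2, CL): Player 1 can switch to a1 (0.3 → 4.4). Not NE.
(a2, CR): Player 2 can switch to L (1.7 → 4.6). Not NE.
(a2, R): Player 1 gets 3.8, best alternative 3.2; Player 2 gets 5.9, best alternative 4.6. No profitable deviation — NE.
(a3, L): Player 1 can switch to a1 (5.2 → 6). Not NE.
(a3, CL): Player 1 can switch to a1 (3.3 → 4.4). Not NE.
(a4, CL): Player 1 gets 4.8, best alternative 4.4; Player 2 gets 5.1, best alternative 1.3. No profitable deviation — NE.
(The remaining 5 profiles each have a profitable deviation by the same check.)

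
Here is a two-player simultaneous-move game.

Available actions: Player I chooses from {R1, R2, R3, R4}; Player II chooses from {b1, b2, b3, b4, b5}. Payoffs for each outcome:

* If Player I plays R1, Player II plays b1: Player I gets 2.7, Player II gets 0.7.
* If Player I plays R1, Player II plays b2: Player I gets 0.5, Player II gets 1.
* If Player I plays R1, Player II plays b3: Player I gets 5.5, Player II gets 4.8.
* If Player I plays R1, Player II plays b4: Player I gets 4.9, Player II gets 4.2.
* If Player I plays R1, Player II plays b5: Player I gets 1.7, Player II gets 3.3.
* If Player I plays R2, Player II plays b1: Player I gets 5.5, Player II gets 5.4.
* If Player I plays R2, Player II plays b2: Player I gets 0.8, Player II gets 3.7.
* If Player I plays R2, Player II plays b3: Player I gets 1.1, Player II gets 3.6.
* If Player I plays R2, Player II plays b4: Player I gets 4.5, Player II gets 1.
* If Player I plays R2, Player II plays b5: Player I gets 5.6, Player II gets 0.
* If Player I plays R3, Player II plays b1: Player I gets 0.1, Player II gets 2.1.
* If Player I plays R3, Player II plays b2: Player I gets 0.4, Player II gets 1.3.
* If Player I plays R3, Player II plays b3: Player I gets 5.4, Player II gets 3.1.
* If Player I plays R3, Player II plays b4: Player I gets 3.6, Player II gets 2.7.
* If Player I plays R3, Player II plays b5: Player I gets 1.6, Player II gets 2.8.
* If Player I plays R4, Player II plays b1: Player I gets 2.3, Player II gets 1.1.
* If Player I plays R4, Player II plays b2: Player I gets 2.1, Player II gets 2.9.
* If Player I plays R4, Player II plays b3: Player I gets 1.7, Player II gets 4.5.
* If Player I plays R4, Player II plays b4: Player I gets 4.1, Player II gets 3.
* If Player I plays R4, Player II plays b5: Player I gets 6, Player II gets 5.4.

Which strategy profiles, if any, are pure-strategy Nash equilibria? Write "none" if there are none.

Player I against b1: payoffs 2.7, 5.5, 0.1, 2.3 → best response R2.
Player I against b2: payoffs 0.5, 0.8, 0.4, 2.1 → best response R4.
Player I against b3: payoffs 5.5, 1.1, 5.4, 1.7 → best response R1.
Player I against b4: payoffs 4.9, 4.5, 3.6, 4.1 → best response R1.
Player I against b5: payoffs 1.7, 5.6, 1.6, 6 → best response R4.
Player II against R1: payoffs 0.7, 1, 4.8, 4.2, 3.3 → best response b3.
Player II against R2: payoffs 5.4, 3.7, 3.6, 1, 0 → best response b1.
Player II against R3: payoffs 2.1, 1.3, 3.1, 2.7, 2.8 → best response b3.
Player II against R4: payoffs 1.1, 2.9, 4.5, 3, 5.4 → best response b5.
Mutual best responses: (R1, b3); (R2, b1); (R4, b5).

(R1, b3) and (R2, b1) and (R4, b5)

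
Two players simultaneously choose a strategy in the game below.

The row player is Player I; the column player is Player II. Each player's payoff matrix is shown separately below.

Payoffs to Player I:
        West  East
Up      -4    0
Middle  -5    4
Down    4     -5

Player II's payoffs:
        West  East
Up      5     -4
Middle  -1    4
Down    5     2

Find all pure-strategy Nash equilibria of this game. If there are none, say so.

Check each profile: it is a Nash equilibrium iff no player can strictly gain by switching unilaterally.
(Up, West): Player I can switch to Down (-4 → 4). Not NE.
(Up, East): Player I can switch to Middle (0 → 4). Not NE.
(Middle, West): Player I can switch to Up (-5 → -4). Not NE.
(Middle, East): Player I gets 4, best alternative 0; Player II gets 4, best alternative -1. No profitable deviation — NE.
(Down, West): Player I gets 4, best alternative -4; Player II gets 5, best alternative 2. No profitable deviation — NE.
(Down, East): Player I can switch to Up (-5 → 0). Not NE.

Pure-strategy Nash equilibria: (Middle, East), (Down, West)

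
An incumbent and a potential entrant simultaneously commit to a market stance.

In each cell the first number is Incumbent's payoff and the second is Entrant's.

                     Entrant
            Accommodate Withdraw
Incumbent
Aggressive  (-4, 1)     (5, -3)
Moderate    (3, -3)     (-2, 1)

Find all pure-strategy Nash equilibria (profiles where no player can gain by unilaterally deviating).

Incumbent against Accommodate: payoffs -4, 3 → best response Moderate.
Incumbent against Withdraw: payoffs 5, -2 → best response Aggressive.
Entrant against Aggressive: payoffs 1, -3 → best response Accommodate.
Entrant against Moderate: payoffs -3, 1 → best response Withdraw.
No profile is a mutual best response for all players.

none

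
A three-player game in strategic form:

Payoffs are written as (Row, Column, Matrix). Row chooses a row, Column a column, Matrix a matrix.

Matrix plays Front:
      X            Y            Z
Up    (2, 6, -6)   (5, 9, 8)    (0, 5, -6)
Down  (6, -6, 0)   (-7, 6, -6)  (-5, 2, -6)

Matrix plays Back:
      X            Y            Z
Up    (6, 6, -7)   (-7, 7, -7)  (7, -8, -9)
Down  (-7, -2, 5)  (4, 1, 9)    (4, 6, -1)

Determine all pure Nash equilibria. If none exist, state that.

(Up, Y, Front)

Row against (X, Front): payoffs 2, 6 → best response Down.
Row against (X, Back): payoffs 6, -7 → best response Up.
Row against (Y, Front): payoffs 5, -7 → best response Up.
Row against (Y, Back): payoffs -7, 4 → best response Down.
Row against (Z, Front): payoffs 0, -5 → best response Up.
Row against (Z, Back): payoffs 7, 4 → best response Up.
Column against (Up, Front): payoffs 6, 9, 5 → best response Y.
Column against (Up, Back): payoffs 6, 7, -8 → best response Y.
Column against (Down, Front): payoffs -6, 6, 2 → best response Y.
Column against (Down, Back): payoffs -2, 1, 6 → best response Z.
Matrix against (Up, X): payoffs -6, -7 → best response Front.
Matrix against (Up, Y): payoffs 8, -7 → best response Front.
Matrix against (Up, Z): payoffs -6, -9 → best response Front.
Matrix against (Down, X): payoffs 0, 5 → best response Back.
Matrix against (Down, Y): payoffs -6, 9 → best response Back.
Matrix against (Down, Z): payoffs -6, -1 → best response Back.
Mutual best responses: (Up, Y, Front).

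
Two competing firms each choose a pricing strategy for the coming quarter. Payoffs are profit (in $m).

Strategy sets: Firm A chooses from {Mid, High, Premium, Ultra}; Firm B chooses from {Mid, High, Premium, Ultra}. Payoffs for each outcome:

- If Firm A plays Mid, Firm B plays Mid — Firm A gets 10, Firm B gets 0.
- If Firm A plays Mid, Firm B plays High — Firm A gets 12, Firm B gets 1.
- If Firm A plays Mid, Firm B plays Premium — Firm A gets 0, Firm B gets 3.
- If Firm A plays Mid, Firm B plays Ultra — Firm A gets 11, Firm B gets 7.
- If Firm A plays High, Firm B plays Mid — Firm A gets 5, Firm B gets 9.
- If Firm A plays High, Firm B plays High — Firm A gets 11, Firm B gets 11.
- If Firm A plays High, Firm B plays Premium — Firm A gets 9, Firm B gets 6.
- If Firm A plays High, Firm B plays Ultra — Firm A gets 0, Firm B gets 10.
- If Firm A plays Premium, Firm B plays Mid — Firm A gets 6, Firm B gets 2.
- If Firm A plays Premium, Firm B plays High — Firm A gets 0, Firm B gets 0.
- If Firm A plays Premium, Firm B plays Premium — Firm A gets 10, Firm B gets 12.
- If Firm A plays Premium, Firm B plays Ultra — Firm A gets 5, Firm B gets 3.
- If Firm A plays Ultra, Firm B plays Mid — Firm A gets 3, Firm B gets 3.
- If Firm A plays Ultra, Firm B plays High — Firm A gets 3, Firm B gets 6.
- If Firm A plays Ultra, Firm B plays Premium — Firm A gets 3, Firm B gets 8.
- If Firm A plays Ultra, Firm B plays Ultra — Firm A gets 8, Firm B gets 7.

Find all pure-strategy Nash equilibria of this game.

The pure Nash equilibria are (Mid, Ultra); (Premium, Premium).

For each player, find the best response to each opponent profile; mutual best responses are the pure NE.
Firm A against Mid: payoffs 10, 5, 6, 3 → best response Mid.
Firm A against High: payoffs 12, 11, 0, 3 → best response Mid.
Firm A against Premium: payoffs 0, 9, 10, 3 → best response Premium.
Firm A against Ultra: payoffs 11, 0, 5, 8 → best response Mid.
Firm B against Mid: payoffs 0, 1, 3, 7 → best response Ultra.
Firm B against High: payoffs 9, 11, 6, 10 → best response High.
Firm B against Premium: payoffs 2, 0, 12, 3 → best response Premium.
Firm B against Ultra: payoffs 3, 6, 8, 7 → best response Premium.
Mutual best responses: (Mid, Ultra); (Premium, Premium).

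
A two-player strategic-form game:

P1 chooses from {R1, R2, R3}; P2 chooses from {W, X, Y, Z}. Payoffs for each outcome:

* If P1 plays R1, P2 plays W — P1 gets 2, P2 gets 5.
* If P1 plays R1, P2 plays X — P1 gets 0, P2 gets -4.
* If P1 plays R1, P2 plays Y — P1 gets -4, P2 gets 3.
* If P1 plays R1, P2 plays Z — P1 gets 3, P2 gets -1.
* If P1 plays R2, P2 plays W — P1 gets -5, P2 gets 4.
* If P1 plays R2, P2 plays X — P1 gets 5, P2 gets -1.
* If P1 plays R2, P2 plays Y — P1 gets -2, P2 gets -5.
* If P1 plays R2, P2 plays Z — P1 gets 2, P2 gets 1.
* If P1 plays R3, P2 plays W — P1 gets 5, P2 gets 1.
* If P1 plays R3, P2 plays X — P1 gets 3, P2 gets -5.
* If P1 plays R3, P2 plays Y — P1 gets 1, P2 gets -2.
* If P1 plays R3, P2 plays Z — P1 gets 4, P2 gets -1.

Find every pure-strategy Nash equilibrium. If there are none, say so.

The unique pure-strategy Nash equilibrium is (R3, W).

For each strategy profile, look for a profitable unilateral deviation.
(R1, W): P1 can switch to R3 (2 → 5). Not NE.
(R1, X): P1 can switch to R2 (0 → 5). Not NE.
(R1, Y): P1 can switch to R2 (-4 → -2). Not NE.
(R1, Z): P1 can switch to R3 (3 → 4). Not NE.
(R2, W): P1 can switch to R1 (-5 → 2). Not NE.
(R2, X): P2 can switch to W (-1 → 4). Not NE.
(R2, Y): P1 can switch to R3 (-2 → 1). Not NE.
(R2, Z): P1 can switch to R1 (2 → 3). Not NE.
(R3, W): P1 gets 5, best alternative 2; P2 gets 1, best alternative -1. No profitable deviation — NE.
(R3, X): P1 can switch to R2 (3 → 5). Not NE.
(R3, Y): P2 can switch to W (-2 → 1). Not NE.
(The remaining 1 profile has a profitable deviation by the same check.)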